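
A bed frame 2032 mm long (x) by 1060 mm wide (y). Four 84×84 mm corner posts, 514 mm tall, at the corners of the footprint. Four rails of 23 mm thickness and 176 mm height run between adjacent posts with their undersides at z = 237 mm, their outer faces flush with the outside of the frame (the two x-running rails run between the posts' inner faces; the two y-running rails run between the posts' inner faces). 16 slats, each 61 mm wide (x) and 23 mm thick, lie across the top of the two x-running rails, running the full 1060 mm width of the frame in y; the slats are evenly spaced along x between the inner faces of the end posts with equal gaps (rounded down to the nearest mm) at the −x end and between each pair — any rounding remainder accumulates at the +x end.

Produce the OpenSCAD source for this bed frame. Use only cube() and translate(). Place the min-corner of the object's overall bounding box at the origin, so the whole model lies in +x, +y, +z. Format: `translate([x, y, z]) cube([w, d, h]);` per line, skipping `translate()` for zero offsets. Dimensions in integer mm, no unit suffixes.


// slat z = rail_z + rail_h = 237 + 176 = 413
// slat gap = ⌊(1864 − 16·61) / 17⌋ = 52
cube([84, 84, 514]);
translate([0, 976, 0]) cube([84, 84, 514]);
translate([1948, 0, 0]) cube([84, 84, 514]);
translate([1948, 976, 0]) cube([84, 84, 514]);
translate([84, 0, 237]) cube([1864, 23, 176]);
translate([84, 1037, 237]) cube([1864, 23, 176]);
translate([0, 84, 237]) cube([23, 892, 176]);
translate([2009, 84, 237]) cube([23, 892, 176]);
translate([136, 0, 413]) cube([61, 1060, 23]);
translate([249, 0, 413]) cube([61, 1060, 23]);
translate([362, 0, 413]) cube([61, 1060, 23]);
translate([475, 0, 413]) cube([61, 1060, 23]);
translate([588, 0, 413]) cube([61, 1060, 23]);
translate([701, 0, 413]) cube([61, 1060, 23]);
translate([814, 0, 413]) cube([61, 1060, 23]);
translate([927, 0, 413]) cube([61, 1060, 23]);
translate([1040, 0, 413]) cube([61, 1060, 23]);
translate([1153, 0, 413]) cube([61, 1060, 23]);
translate([1266, 0, 413]) cube([61, 1060, 23]);
translate([1379, 0, 413]) cube([61, 1060, 23]);
translate([1492, 0, 413]) cube([61, 1060, 23]);
translate([1605, 0, 413]) cube([61, 1060, 23]);
translate([1718, 0, 413]) cube([61, 1060, 23]);
translate([1831, 0, 413]) cube([61, 1060, 23]);


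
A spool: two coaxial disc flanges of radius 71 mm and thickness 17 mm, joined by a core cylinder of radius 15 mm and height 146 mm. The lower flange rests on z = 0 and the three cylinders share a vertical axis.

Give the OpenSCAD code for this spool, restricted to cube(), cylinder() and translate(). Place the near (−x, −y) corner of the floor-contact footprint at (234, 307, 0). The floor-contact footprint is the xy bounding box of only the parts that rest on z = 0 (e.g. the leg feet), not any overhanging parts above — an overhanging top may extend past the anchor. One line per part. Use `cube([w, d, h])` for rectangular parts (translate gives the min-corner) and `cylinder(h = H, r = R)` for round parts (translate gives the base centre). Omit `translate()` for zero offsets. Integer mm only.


translate([305, 378, 0]) cylinder(h = 17, r = 71);
translate([305, 378, 17]) cylinder(h = 146, r = 15);
translate([305, 378, 163]) cylinder(h = 17, r = 71);


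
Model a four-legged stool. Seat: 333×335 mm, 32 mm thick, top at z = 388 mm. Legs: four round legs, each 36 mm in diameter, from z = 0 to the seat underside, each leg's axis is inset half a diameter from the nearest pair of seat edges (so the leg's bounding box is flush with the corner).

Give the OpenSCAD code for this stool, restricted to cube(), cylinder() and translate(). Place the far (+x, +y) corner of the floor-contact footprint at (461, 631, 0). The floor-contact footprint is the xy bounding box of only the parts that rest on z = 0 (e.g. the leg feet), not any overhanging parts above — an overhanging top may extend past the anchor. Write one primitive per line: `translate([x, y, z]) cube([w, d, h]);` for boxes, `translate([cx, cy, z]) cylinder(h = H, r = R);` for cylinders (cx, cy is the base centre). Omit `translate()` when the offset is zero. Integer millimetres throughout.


translate([128, 296, 356]) cube([333, 335, 32]);
translate([146, 314, 0]) cylinder(h = 356, r = 18);
translate([443, 314, 0]) cylinder(h = 356, r = 18);
translate([146, 613, 0]) cylinder(h = 356, r = 18);
translate([443, 613, 0]) cylinder(h = 356, r = 18);


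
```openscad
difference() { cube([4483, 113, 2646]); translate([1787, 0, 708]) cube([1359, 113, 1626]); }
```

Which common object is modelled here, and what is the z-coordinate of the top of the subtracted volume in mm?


A wall with a window opening. The window head height is 2334 mm.

A wall with a rectangular opening subtracted — a window. Sill at z = 708, opening 1626 mm tall, so the head is at 708 + 1626 = 2334 mm.


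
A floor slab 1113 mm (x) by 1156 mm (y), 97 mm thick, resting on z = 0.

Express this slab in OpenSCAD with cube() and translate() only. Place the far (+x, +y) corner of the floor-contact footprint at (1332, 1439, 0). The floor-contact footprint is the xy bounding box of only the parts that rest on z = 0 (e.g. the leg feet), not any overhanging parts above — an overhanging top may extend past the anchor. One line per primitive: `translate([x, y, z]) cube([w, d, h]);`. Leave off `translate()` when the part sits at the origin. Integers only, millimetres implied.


translate([219, 283, 0]) cube([1113, 1156, 97]);


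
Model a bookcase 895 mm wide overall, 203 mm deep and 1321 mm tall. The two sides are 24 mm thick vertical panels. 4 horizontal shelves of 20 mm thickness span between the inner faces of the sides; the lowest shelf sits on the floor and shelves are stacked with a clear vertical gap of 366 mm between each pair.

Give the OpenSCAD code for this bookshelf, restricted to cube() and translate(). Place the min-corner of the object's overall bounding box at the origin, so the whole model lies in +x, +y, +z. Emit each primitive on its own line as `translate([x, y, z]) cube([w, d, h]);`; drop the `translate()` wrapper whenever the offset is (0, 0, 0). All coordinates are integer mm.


cube([24, 203, 1321]);
translate([871, 0, 0]) cube([24, 203, 1321]);
translate([24, 0, 0]) cube([847, 203, 20]);
translate([24, 0, 386]) cube([847, 203, 20]);
translate([24, 0, 772]) cube([847, 203, 20]);
translate([24, 0, 1158]) cube([847, 203, 20]);


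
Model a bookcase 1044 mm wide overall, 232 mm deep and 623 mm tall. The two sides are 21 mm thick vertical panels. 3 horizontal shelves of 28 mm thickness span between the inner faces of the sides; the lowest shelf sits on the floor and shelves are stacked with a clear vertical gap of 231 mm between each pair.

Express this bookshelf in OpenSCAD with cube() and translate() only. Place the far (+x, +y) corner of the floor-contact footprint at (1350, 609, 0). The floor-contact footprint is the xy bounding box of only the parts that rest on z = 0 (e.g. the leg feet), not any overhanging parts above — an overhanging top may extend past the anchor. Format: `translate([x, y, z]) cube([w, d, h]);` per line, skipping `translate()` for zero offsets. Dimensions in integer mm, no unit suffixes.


translate([306, 377, 0]) cube([21, 232, 623]);
translate([1329, 377, 0]) cube([21, 232, 623]);
translate([327, 377, 0]) cube([1002, 232, 28]);
translate([327, 377, 259]) cube([1002, 232, 28]);
translate([327, 377, 518]) cube([1002, 232, 28]);


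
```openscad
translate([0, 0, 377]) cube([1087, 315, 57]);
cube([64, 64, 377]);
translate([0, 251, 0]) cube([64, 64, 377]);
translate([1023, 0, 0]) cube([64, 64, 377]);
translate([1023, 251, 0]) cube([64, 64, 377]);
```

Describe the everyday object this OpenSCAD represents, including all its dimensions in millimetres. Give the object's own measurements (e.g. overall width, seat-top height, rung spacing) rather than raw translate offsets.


A long wooden bench with a 1087 mm (x) × 315 mm (y) seat, 57 mm thick, its top surface 434 mm above the floor. Four 64 mm square legs at the seat corners, flush with the edges, run from z = 0 to the seat underside.


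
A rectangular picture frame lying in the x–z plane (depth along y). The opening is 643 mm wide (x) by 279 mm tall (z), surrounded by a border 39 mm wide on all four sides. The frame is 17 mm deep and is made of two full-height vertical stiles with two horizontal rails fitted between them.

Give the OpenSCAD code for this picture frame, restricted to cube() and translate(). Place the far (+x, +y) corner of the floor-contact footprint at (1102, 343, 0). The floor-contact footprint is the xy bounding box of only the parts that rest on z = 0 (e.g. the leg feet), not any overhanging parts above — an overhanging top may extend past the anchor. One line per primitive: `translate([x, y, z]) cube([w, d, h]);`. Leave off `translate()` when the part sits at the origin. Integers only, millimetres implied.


translate([381, 326, 0]) cube([39, 17, 357]);
translate([1063, 326, 0]) cube([39, 17, 357]);
translate([420, 326, 0]) cube([643, 17, 39]);
translate([420, 326, 318]) cube([643, 17, 39]);


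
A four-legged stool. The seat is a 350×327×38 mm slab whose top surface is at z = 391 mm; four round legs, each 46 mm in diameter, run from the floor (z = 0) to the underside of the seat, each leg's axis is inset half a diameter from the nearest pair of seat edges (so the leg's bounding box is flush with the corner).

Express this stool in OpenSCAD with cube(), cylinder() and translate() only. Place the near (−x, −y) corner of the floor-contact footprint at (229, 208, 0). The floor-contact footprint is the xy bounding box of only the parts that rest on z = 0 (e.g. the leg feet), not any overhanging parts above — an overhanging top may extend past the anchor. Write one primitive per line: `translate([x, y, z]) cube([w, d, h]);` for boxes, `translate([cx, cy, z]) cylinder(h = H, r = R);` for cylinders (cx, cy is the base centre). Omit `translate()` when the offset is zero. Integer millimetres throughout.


translate([229, 208, 353]) cube([350, 327, 38]);
translate([252, 231, 0]) cylinder(h = 353, r = 23);
translate([556, 231, 0]) cylinder(h = 353, r = 23);
translate([252, 512, 0]) cylinder(h = 353, r = 23);
translate([556, 512, 0]) cylinder(h = 353, r = 23);


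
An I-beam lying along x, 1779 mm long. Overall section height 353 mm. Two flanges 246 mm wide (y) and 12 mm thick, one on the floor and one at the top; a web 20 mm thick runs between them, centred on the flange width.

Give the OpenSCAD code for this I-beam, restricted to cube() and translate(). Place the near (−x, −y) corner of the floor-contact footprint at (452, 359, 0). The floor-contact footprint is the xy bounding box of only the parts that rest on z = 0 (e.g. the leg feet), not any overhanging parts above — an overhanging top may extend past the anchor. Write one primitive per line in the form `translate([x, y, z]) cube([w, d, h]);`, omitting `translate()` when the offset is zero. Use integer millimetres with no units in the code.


translate([452, 359, 0]) cube([1779, 246, 12]);
translate([452, 472, 12]) cube([1779, 20, 329]);
translate([452, 359, 341]) cube([1779, 246, 12]);


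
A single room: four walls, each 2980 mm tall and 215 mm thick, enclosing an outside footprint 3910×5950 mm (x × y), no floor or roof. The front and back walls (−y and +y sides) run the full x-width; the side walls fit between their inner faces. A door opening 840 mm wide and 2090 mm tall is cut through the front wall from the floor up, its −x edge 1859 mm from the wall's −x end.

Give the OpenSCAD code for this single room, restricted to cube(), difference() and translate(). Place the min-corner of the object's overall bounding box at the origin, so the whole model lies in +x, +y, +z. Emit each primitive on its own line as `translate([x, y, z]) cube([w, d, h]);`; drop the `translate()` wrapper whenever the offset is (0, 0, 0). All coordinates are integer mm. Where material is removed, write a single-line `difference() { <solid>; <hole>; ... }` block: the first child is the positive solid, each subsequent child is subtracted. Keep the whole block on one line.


difference() { cube([3910, 215, 2980]); translate([1859, 0, 0]) cube([840, 215, 2090]); }
translate([0, 5735, 0]) cube([3910, 215, 2980]);
translate([0, 215, 0]) cube([215, 5520, 2980]);
translate([3695, 215, 0]) cube([215, 5520, 2980]);


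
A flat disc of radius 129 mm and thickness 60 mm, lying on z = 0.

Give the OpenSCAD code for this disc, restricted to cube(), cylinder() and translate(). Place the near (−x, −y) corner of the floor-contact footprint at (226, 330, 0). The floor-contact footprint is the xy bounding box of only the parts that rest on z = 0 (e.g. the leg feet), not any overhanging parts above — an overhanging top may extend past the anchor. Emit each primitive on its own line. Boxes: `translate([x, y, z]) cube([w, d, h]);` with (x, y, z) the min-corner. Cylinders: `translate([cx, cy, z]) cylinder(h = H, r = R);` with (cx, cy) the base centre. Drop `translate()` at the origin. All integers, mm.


translate([355, 459, 0]) cylinder(h = 60, r = 129);


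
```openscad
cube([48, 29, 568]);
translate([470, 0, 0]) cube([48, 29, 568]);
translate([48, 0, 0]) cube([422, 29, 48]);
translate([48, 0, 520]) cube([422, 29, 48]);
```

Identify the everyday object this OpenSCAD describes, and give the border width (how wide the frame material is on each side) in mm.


A picture frame. The border width is 48 mm.

Four thin pieces enclosing a rectangular opening — a picture frame. The two full-height stiles are 568 mm tall; the top rail sits at z = 520 and is 48 mm tall, so the border above the opening is 568 − 520 = 48 mm, matching the stile x-width.


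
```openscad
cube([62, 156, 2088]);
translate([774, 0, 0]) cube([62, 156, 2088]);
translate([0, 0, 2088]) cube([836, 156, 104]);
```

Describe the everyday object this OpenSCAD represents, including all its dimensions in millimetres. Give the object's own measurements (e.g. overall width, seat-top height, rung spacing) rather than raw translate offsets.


A door frame. The clear opening is 712 mm wide and 2088 mm high. Two 62 mm wide jambs, 156 mm deep, stand either side of the opening from the floor to the top of the opening. A 104 mm thick head sits across the top of both jambs, spanning the full outside width of the frame.


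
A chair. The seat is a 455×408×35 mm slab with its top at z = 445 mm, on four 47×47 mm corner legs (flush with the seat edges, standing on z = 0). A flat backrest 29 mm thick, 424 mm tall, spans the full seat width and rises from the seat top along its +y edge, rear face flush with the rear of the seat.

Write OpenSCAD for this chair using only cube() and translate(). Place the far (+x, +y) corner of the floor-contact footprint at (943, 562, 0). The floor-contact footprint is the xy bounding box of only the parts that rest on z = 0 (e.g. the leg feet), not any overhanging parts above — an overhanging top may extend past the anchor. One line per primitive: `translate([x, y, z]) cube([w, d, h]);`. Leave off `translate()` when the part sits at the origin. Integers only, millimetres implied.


// leg_h = 445 - 35 = 410
translate([488, 154, 410]) cube([455, 408, 35]);
translate([488, 154, 0]) cube([47, 47, 410]);
translate([896, 154, 0]) cube([47, 47, 410]);
translate([488, 515, 0]) cube([47, 47, 410]);
translate([896, 515, 0]) cube([47, 47, 410]);
translate([488, 533, 445]) cube([455, 29, 424]);


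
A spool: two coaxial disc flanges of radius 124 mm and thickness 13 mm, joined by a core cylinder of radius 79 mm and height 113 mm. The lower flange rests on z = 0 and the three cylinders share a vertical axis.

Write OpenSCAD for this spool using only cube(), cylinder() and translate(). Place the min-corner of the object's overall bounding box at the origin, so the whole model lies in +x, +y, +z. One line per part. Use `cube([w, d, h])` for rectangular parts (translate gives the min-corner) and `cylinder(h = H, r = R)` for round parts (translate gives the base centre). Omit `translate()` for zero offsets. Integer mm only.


translate([124, 124, 0]) cylinder(h = 13, r = 124);
translate([124, 124, 13]) cylinder(h = 113, r = 79);
translate([124, 124, 126]) cylinder(h = 13, r = 124);


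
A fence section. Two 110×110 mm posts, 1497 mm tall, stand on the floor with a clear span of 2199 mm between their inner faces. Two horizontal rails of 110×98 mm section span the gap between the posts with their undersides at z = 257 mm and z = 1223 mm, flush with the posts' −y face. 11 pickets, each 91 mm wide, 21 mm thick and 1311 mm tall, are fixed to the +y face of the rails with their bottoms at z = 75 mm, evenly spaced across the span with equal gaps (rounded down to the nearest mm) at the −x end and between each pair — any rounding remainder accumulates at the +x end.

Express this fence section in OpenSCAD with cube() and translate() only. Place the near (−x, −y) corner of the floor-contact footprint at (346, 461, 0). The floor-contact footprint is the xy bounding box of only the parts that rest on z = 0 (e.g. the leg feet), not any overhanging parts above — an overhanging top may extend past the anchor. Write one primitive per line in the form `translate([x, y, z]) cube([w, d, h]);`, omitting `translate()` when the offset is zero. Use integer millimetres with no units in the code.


translate([346, 461, 0]) cube([110, 110, 1497]);
translate([2655, 461, 0]) cube([110, 110, 1497]);
translate([456, 461, 257]) cube([2199, 110, 98]);
translate([456, 461, 1223]) cube([2199, 110, 98]);
translate([555, 571, 75]) cube([91, 21, 1311]);
translate([745, 571, 75]) cube([91, 21, 1311]);
translate([935, 571, 75]) cube([91, 21, 1311]);
translate([1125, 571, 75]) cube([91, 21, 1311]);
translate([1315, 571, 75]) cube([91, 21, 1311]);
translate([1505, 571, 75]) cube([91, 21, 1311]);
translate([1695, 571, 75]) cube([91, 21, 1311]);
translate([1885, 571, 75]) cube([91, 21, 1311]);
translate([2075, 571, 75]) cube([91, 21, 1311]);
translate([2265, 571, 75]) cube([91, 21, 1311]);
translate([2455, 571, 75]) cube([91, 21, 1311]);


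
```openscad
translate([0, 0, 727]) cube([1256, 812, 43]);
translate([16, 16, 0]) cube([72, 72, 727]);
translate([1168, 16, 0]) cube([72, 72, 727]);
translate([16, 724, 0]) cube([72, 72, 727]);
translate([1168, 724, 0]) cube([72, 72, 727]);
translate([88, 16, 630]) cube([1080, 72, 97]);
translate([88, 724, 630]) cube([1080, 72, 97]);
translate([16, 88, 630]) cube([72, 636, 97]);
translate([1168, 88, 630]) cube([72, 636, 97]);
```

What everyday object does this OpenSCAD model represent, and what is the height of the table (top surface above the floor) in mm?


A table. The table height is 770 mm.

A 1256×812×43 slab sits at z = 727 on four 72 mm square posts — a table. The top surface is at 727 + 43 = 770 mm.


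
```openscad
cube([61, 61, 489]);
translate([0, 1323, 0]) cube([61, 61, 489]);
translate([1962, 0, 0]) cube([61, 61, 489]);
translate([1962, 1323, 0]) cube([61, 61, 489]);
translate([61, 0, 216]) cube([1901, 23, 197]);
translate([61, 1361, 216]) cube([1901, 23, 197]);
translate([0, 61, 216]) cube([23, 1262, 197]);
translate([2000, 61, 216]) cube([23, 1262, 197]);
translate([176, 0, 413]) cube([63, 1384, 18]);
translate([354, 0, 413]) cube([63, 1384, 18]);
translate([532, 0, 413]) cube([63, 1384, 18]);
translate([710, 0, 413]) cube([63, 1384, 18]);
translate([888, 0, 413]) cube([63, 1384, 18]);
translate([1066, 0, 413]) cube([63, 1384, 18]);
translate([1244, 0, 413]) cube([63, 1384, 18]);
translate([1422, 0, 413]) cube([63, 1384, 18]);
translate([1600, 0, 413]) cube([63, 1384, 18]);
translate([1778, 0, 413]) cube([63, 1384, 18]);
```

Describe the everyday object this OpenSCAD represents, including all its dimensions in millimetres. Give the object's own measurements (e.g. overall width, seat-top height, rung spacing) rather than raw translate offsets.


A bed frame 2023 mm long (x) by 1384 mm wide (y). Four 61×61 mm corner posts, 489 mm tall, at the corners of the footprint. Four rails of 23 mm thickness and 197 mm height run between adjacent posts with their undersides at z = 216 mm, their outer faces flush with the outside of the frame (the two x-running rails run between the posts' inner faces; the two y-running rails run between the posts' inner faces). 10 slats, each 63 mm wide (x) and 18 mm thick, lie across the top of the two x-running rails, running the full 1384 mm width of the frame in y; along x they sit between the end posts with a 115 mm gap after the −x posts and between neighbouring slats, leaving 121 mm before the +x posts.


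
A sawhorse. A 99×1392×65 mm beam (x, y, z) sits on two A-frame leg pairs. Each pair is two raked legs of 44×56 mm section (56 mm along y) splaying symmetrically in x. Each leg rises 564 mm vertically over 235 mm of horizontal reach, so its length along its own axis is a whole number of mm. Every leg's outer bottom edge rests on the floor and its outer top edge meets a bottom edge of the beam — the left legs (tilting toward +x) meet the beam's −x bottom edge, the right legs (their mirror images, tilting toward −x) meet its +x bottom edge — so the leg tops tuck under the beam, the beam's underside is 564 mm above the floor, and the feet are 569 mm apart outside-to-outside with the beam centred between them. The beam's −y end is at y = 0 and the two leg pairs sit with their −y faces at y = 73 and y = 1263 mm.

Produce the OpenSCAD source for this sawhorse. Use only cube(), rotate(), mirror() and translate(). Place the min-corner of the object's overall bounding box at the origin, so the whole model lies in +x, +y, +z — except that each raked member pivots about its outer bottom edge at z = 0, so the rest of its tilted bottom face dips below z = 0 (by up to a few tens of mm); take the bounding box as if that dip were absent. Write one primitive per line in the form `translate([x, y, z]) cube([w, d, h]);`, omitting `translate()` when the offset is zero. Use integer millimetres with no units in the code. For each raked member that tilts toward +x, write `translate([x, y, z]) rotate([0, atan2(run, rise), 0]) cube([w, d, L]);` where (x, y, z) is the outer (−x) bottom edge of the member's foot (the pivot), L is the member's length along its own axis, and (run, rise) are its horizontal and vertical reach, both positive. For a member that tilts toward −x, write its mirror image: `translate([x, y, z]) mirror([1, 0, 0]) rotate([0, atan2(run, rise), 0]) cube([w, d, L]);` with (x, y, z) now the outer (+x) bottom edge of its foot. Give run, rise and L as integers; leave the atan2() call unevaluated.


translate([235, 0, 564]) cube([99, 1392, 65]);
translate([0, 73, 0]) rotate([0, atan2(235, 564), 0]) cube([44, 56, 611]);
translate([569, 73, 0]) mirror([1, 0, 0]) rotate([0, atan2(235, 564), 0]) cube([44, 56, 611]);
translate([0, 1263, 0]) rotate([0, atan2(235, 564), 0]) cube([44, 56, 611]);
translate([569, 1263, 0]) mirror([1, 0, 0]) rotate([0, atan2(235, 564), 0]) cube([44, 56, 611]);


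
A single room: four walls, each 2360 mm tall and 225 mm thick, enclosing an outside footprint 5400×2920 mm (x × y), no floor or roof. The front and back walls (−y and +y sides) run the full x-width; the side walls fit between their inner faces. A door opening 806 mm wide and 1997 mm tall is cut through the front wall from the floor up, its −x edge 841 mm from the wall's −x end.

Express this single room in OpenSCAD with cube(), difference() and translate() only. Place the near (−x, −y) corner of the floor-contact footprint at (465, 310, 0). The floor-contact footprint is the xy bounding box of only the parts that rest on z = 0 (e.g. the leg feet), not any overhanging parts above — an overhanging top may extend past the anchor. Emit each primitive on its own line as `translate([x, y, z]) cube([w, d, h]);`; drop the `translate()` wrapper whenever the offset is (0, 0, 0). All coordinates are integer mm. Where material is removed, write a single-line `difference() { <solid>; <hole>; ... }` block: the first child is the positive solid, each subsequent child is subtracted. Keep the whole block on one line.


difference() { translate([465, 310, 0]) cube([5400, 225, 2360]); translate([1306, 310, 0]) cube([806, 225, 1997]); }
translate([465, 3005, 0]) cube([5400, 225, 2360]);
translate([465, 535, 0]) cube([225, 2470, 2360]);
translate([5640, 535, 0]) cube([225, 2470, 2360]);


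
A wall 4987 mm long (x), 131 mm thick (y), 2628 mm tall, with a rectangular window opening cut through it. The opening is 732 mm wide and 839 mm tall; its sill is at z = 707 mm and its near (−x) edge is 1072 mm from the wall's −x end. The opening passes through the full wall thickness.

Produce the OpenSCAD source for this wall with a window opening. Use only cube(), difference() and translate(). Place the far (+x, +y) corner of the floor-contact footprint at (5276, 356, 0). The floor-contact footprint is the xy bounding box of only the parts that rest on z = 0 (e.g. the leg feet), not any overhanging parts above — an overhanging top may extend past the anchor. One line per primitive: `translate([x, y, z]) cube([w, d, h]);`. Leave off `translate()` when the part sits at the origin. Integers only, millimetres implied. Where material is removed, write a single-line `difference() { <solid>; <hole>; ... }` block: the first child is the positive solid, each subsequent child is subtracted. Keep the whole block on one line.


difference() { translate([289, 225, 0]) cube([4987, 131, 2628]); translate([1361, 225, 707]) cube([732, 131, 839]); }


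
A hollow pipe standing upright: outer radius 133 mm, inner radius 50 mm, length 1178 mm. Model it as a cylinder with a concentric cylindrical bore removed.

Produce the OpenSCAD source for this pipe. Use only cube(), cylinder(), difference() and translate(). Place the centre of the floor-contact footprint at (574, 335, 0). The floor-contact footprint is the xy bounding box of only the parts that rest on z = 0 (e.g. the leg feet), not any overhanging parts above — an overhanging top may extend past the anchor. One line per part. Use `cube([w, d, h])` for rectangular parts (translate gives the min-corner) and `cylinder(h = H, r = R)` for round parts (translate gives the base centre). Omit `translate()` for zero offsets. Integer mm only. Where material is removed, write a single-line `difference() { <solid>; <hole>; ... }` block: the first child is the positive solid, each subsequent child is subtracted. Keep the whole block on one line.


difference() { translate([574, 335, 0]) cylinder(h = 1178, r = 133); translate([574, 335, 0]) cylinder(h = 1178, r = 50); }


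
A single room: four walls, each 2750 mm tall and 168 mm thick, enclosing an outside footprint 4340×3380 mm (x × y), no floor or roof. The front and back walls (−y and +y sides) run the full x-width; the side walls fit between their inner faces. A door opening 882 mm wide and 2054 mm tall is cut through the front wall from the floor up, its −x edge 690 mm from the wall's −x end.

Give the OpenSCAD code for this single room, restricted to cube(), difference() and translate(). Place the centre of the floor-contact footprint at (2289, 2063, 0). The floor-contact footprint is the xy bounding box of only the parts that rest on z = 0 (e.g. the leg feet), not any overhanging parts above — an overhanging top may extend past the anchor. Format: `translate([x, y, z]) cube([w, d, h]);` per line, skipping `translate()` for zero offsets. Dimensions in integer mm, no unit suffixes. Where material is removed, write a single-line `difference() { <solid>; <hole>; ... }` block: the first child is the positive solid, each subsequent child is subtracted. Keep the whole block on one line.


difference() { translate([119, 373, 0]) cube([4340, 168, 2750]); translate([809, 373, 0]) cube([882, 168, 2054]); }
translate([119, 3585, 0]) cube([4340, 168, 2750]);
translate([119, 541, 0]) cube([168, 3044, 2750]);
translate([4291, 541, 0]) cube([168, 3044, 2750]);


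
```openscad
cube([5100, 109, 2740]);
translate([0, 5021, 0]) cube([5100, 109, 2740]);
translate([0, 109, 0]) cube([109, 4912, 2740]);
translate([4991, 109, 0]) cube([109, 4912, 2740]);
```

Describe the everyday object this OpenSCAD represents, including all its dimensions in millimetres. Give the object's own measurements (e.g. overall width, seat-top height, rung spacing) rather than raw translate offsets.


The wall frame of a small rectangular building: four walls, each 2740 mm tall and 109 mm thick, enclosing a footprint 5100 mm (x) by 5130 mm (y) outside-to-outside, with no floor or roof. The front and back walls (the −y and +y sides) span the full width; the two side walls fit between them.


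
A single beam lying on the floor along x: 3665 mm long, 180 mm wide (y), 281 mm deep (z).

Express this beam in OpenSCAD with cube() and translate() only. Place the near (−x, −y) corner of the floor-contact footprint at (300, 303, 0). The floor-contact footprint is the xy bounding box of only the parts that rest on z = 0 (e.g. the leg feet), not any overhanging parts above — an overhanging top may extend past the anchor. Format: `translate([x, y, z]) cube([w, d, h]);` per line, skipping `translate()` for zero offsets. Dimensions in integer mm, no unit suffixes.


translate([300, 303, 0]) cube([3665, 180, 281]);


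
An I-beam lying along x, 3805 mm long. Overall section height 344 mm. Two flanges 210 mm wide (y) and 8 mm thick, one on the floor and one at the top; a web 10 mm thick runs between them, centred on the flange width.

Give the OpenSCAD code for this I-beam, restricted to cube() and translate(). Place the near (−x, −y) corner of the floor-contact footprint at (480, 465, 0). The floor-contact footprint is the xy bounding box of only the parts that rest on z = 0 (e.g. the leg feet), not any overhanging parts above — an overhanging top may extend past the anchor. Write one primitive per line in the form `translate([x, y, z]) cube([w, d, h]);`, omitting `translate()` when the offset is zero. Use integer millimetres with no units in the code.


translate([480, 465, 0]) cube([3805, 210, 8]);
translate([480, 565, 8]) cube([3805, 10, 328]);
translate([480, 465, 336]) cube([3805, 210, 8]);


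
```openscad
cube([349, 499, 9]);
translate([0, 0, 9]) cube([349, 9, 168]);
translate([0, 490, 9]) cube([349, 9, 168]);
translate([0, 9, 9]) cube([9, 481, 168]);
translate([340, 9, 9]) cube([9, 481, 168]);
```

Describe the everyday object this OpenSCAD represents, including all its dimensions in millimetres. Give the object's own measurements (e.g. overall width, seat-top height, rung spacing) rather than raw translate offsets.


An open-topped rectangular box: outside dimensions 349×499×177 mm, with a uniform wall and base thickness of 9 mm. The base is a full 349×499 slab on the floor; four walls sit on top of the base. The front and back walls (the −y and +y sides) span the full width; the two side walls fit between them.


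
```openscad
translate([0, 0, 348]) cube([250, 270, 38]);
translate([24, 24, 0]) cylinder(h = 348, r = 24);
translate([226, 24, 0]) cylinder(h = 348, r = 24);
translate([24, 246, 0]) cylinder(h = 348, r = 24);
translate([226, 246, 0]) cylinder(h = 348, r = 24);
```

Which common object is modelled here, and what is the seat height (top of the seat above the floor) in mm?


A stool. The seat height is 386 mm.

A 250×270×38 slab at z = 348 on four corner cylinders — a stool. The seat top is 348 + 38 = 386 mm.


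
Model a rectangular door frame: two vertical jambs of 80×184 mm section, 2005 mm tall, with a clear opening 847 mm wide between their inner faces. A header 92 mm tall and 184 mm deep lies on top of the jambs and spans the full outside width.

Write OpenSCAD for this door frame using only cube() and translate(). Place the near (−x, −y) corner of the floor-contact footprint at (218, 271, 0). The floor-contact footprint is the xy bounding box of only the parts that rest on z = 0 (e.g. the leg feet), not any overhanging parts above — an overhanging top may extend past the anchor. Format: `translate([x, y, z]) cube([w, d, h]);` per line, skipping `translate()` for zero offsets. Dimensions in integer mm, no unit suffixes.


translate([218, 271, 0]) cube([80, 184, 2005]);
translate([1145, 271, 0]) cube([80, 184, 2005]);
translate([218, 271, 2005]) cube([1007, 184, 92]);


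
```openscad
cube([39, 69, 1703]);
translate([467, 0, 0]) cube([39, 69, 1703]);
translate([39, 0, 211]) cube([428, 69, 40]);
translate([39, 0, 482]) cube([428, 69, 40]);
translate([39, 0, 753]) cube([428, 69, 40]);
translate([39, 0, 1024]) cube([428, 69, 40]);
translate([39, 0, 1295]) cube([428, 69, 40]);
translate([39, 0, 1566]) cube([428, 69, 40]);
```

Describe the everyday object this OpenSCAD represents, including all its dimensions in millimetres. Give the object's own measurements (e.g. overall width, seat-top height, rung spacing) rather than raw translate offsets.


A straight ladder. Two 39×69 mm vertical rails, 1703 mm tall, stand 506 mm apart (outside-to-outside) with their front faces coplanar on the −y side. 6 rungs, each 69 mm deep and 40 mm tall, span between the inner faces of the rails, front faces flush with the rails. The lowest rung's underside is at z = 211 mm and rungs are spaced 271 mm apart (underside to underside).


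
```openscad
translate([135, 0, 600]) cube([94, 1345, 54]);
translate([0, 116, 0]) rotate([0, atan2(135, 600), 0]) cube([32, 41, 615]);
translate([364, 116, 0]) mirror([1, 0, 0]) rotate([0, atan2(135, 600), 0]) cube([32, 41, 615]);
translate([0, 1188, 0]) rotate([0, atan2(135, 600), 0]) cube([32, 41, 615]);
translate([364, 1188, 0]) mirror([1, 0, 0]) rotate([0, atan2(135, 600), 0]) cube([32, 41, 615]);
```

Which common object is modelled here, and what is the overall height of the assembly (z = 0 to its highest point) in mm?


A sawhorse. The overall height is 654 mm.

A beam across two mirrored pairs of raked legs — a sawhorse. The beam's underside is at z = 600 (matching the legs' vertical rise in atan2(135, 600)) and the beam is 54 mm tall, so its top is at 600 + 54 = 654 mm. The raked legs top out at the beam's underside, so that is the highest point.


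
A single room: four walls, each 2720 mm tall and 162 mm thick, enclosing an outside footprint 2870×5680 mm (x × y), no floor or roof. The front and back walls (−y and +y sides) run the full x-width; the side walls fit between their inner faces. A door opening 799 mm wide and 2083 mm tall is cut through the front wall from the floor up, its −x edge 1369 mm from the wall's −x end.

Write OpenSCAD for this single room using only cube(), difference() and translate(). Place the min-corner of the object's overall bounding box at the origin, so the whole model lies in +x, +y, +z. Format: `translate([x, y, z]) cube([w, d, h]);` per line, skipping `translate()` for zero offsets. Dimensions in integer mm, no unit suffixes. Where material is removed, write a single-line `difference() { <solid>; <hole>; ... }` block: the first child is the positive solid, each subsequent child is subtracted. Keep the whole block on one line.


difference() { cube([2870, 162, 2720]); translate([1369, 0, 0]) cube([799, 162, 2083]); }
translate([0, 5518, 0]) cube([2870, 162, 2720]);
translate([0, 162, 0]) cube([162, 5356, 2720]);
translate([2708, 162, 0]) cube([162, 5356, 2720]);


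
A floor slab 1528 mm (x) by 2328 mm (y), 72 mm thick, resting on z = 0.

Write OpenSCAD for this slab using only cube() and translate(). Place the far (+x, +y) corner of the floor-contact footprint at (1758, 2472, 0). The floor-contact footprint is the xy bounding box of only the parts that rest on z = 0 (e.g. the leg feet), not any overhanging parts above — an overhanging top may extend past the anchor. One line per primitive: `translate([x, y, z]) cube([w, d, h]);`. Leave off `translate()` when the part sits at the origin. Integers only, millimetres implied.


translate([230, 144, 0]) cube([1528, 2328, 72]);


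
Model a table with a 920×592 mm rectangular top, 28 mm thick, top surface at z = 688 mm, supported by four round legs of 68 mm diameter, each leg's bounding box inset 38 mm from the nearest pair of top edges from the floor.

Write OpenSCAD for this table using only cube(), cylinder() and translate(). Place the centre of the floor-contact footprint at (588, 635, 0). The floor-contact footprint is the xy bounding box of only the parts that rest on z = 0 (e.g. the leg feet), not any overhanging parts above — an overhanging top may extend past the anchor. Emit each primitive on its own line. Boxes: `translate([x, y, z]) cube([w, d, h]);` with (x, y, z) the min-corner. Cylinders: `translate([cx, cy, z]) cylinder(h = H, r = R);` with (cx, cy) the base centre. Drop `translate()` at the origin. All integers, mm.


translate([128, 339, 660]) cube([920, 592, 28]);
translate([200, 411, 0]) cylinder(h = 660, r = 34);
translate([976, 411, 0]) cylinder(h = 660, r = 34);
translate([200, 859, 0]) cylinder(h = 660, r = 34);
translate([976, 859, 0]) cylinder(h = 660, r = 34);


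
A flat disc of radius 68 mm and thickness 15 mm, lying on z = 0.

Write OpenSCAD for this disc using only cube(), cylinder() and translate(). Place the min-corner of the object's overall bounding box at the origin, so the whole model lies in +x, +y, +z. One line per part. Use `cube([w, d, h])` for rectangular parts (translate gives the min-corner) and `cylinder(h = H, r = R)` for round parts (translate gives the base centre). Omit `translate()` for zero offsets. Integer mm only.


translate([68, 68, 0]) cylinder(h = 15, r = 68);


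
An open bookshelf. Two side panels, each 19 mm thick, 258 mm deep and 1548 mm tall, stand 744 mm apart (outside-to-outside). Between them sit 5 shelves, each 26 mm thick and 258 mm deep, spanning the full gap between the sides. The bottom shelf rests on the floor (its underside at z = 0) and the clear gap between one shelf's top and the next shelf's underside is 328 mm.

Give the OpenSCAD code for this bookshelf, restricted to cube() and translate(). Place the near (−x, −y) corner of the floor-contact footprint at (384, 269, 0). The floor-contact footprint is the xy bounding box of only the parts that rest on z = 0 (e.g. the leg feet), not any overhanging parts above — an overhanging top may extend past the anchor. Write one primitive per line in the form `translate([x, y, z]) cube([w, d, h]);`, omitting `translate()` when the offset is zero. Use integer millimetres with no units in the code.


translate([384, 269, 0]) cube([19, 258, 1548]);
translate([1109, 269, 0]) cube([19, 258, 1548]);
translate([403, 269, 0]) cube([706, 258, 26]);
translate([403, 269, 354]) cube([706, 258, 26]);
translate([403, 269, 708]) cube([706, 258, 26]);
translate([403, 269, 1062]) cube([706, 258, 26]);
translate([403, 269, 1416]) cube([706, 258, 26]);


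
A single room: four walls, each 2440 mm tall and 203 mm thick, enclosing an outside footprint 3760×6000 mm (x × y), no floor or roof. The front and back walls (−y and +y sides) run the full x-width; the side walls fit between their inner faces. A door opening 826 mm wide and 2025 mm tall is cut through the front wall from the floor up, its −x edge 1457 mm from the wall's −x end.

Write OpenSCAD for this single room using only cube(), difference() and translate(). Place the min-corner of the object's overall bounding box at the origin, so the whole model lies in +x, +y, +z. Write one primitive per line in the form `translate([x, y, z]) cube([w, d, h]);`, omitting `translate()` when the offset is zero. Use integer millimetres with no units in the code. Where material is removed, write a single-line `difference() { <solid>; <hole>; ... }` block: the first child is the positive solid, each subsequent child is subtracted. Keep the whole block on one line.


difference() { cube([3760, 203, 2440]); translate([1457, 0, 0]) cube([826, 203, 2025]); }
translate([0, 5797, 0]) cube([3760, 203, 2440]);
translate([0, 203, 0]) cube([203, 5594, 2440]);
translate([3557, 203, 0]) cube([203, 5594, 2440]);


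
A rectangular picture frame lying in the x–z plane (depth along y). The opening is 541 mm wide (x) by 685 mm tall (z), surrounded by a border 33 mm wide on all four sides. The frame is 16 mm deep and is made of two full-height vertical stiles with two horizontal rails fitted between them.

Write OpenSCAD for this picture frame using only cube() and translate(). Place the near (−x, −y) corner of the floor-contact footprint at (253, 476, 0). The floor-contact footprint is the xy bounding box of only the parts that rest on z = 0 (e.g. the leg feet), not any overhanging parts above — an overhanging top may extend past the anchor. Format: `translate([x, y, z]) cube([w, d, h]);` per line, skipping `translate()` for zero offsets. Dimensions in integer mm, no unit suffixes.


translate([253, 476, 0]) cube([33, 16, 751]);
translate([827, 476, 0]) cube([33, 16, 751]);
translate([286, 476, 0]) cube([541, 16, 33]);
translate([286, 476, 718]) cube([541, 16, 33]);
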